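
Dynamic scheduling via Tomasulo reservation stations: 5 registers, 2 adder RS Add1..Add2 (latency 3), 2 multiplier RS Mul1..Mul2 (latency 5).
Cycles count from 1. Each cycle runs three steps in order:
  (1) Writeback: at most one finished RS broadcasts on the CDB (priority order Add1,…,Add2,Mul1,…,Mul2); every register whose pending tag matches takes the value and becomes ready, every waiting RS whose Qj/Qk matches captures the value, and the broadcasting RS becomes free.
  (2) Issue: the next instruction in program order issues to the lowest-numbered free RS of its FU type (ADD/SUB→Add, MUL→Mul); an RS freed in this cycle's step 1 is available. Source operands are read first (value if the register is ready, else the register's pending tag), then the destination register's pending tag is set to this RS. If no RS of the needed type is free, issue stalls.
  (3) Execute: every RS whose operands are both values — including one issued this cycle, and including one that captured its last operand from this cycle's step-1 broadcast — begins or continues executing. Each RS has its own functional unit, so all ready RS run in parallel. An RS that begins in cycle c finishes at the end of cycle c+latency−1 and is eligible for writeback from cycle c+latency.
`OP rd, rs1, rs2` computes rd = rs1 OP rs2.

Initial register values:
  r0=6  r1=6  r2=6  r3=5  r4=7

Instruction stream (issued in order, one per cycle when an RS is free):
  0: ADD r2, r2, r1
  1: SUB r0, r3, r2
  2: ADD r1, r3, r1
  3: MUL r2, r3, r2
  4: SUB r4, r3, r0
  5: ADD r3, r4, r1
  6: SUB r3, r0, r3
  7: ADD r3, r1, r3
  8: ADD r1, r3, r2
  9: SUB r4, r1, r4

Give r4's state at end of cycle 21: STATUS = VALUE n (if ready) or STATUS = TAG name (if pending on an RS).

STATUS = TAG Add2

c1: issue ADD r2<-Add1 | r0:6,r1:6,r2:Add1,r3:5,r4:7
c2: issue SUB r0<-Add2 | r0:Add2,r1:6,r2:Add1,r3:5,r4:7
c3: stall | r0:Add2,r1:6,r2:Add1,r3:5,r4:7
c4: CDB Add1=12; issue ADD r1<-Add1 | r0:Add2,r1:Add1,r2:12,r3:5,r4:7
c5: issue MUL r2<-Mul1 | r0:Add2,r1:Add1,r2:Mul1,r3:5,r4:7
c6: stall | r0:Add2,r1:Add1,r2:Mul1,r3:5,r4:7
c7: CDB Add1=11; issue SUB r4<-Add1 | r0:Add2,r1:11,r2:Mul1,r3:5,r4:Add1
c8: CDB Add2=-7; issue ADD r3<-Add2 | r0:-7,r1:11,r2:Mul1,r3:Add2,r4:Add1
c9: stall | r0:-7,r1:11,r2:Mul1,r3:Add2,r4:Add1
c10: CDB Mul1=60; stall | r0:-7,r1:11,r2:60,r3:Add2,r4:Add1
c11: CDB Add1=12; issue SUB r3<-Add1 | r0:-7,r1:11,r2:60,r3:Add1,r4:12
c12: stall | r0:-7,r1:11,r2:60,r3:Add1,r4:12
c13: stall | r0:-7,r1:11,r2:60,r3:Add1,r4:12
c14: CDB Add2=23; issue ADD r3<-Add2 | r0:-7,r1:11,r2:60,r3:Add2,r4:12
c15: stall | r0:-7,r1:11,r2:60,r3:Add2,r4:12
c16: stall | r0:-7,r1:11,r2:60,r3:Add2,r4:12
c17: CDB Add1=-30; issue ADD r1<-Add1 | r0:-7,r1:Add1,r2:60,r3:Add2,r4:12
c18: stall | r0:-7,r1:Add1,r2:60,r3:Add2,r4:12
c19: stall | r0:-7,r1:Add1,r2:60,r3:Add2,r4:12
c20: CDB Add2=-19; issue SUB r4<-Add2 | r0:-7,r1:Add1,r2:60,r3:-19,r4:Add2
c21: - | r0:-7,r1:Add1,r2:60,r3:-19,r4:Add2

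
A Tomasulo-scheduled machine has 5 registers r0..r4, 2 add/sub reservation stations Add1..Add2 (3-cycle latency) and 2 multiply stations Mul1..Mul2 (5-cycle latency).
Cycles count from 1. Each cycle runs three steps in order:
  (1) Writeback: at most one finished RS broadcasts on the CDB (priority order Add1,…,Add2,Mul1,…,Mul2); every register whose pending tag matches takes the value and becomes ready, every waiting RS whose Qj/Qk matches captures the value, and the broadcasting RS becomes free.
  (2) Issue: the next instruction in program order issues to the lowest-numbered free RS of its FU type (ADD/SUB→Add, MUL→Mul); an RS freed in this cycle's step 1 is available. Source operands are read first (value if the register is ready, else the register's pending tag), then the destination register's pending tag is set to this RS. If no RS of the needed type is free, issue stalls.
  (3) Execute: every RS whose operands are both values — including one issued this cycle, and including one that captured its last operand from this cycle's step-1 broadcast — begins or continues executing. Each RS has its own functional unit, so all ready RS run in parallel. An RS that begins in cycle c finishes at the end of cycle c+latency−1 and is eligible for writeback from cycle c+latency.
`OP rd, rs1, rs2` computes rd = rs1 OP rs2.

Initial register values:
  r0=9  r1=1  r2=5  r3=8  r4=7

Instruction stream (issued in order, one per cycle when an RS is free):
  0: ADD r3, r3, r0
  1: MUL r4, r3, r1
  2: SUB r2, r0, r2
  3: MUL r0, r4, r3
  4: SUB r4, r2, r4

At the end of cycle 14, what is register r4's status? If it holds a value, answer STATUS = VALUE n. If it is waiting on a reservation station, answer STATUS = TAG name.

STATUS = VALUE -13

  c1: issue ADD r3<-Add1  regs: r0:9,r1:1,r2:5,r3:Add1,r4:7
  c2: issue MUL r4<-Mul1  regs: r0:9,r1:1,r2:5,r3:Add1,r4:Mul1
  c3: issue SUB r2<-Add2  regs: r0:9,r1:1,r2:Add2,r3:Add1,r4:Mul1
  c4: CDB Add1=17; issue MUL r0<-Mul2  regs: r0:Mul2,r1:1,r2:Add2,r3:17,r4:Mul1
  c5: issue SUB r4<-Add1  regs: r0:Mul2,r1:1,r2:Add2,r3:17,r4:Add1
  c6: CDB Add2=4  regs: r0:Mul2,r1:1,r2:4,r3:17,r4:Add1
  c7: -  regs: r0:Mul2,r1:1,r2:4,r3:17,r4:Add1
  c8: -  regs: r0:Mul2,r1:1,r2:4,r3:17,r4:Add1
  c9: CDB Mul1=17  regs: r0:Mul2,r1:1,r2:4,r3:17,r4:Add1
  c10: -  regs: r0:Mul2,r1:1,r2:4,r3:17,r4:Add1
  c11: -  regs: r0:Mul2,r1:1,r2:4,r3:17,r4:Add1
  c12: CDB Add1=-13  regs: r0:Mul2,r1:1,r2:4,r3:17,r4:-13
  c13: -  regs: r0:Mul2,r1:1,r2:4,r3:17,r4:-13
  c14: CDB Mul2=289  regs: r0:289,r1:1,r2:4,r3:17,r4:-13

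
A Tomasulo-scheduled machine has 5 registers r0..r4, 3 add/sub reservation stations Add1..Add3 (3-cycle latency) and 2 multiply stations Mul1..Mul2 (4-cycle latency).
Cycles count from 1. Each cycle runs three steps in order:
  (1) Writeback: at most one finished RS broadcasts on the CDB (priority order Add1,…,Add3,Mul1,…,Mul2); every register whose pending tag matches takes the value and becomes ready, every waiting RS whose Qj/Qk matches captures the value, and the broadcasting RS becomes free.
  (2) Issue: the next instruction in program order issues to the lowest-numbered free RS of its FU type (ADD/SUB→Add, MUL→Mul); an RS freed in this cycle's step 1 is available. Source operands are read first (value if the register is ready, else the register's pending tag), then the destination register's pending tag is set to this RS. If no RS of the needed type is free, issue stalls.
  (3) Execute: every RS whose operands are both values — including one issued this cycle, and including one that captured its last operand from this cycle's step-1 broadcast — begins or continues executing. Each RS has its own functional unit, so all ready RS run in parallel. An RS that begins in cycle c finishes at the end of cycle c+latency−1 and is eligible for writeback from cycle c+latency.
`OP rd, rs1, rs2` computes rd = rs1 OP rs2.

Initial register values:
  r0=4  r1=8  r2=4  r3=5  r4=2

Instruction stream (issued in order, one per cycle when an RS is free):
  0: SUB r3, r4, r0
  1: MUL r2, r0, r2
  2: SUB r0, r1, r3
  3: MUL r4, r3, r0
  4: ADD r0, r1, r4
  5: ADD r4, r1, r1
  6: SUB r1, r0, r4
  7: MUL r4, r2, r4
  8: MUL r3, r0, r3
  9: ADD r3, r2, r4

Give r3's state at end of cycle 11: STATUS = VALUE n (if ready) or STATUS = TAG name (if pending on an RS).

STATUS = TAG Mul2

c1: issue SUB r3<-Add1 | r0:4,r1:8,r2:4,r3:Add1,r4:2
c2: issue MUL r2<-Mul1 | r0:4,r1:8,r2:Mul1,r3:Add1,r4:2
c3: issue SUB r0<-Add2 | r0:Add2,r1:8,r2:Mul1,r3:Add1,r4:2
c4: CDB Add1=-2; issue MUL r4<-Mul2 | r0:Add2,r1:8,r2:Mul1,r3:-2,r4:Mul2
c5: issue ADD r0<-Add1 | r0:Add1,r1:8,r2:Mul1,r3:-2,r4:Mul2
c6: CDB Mul1=16; issue ADD r4<-Add3 | r0:Add1,r1:8,r2:16,r3:-2,r4:Add3
c7: CDB Add2=10; issue SUB r1<-Add2 | r0:Add1,r1:Add2,r2:16,r3:-2,r4:Add3
c8: issue MUL r4<-Mul1 | r0:Add1,r1:Add2,r2:16,r3:-2,r4:Mul1
c9: CDB Add3=16; stall | r0:Add1,r1:Add2,r2:16,r3:-2,r4:Mul1
c10: stall | r0:Add1,r1:Add2,r2:16,r3:-2,r4:Mul1
c11: CDB Mul2=-20; issue MUL r3<-Mul2 | r0:Add1,r1:Add2,r2:16,r3:Mul2,r4:Mul1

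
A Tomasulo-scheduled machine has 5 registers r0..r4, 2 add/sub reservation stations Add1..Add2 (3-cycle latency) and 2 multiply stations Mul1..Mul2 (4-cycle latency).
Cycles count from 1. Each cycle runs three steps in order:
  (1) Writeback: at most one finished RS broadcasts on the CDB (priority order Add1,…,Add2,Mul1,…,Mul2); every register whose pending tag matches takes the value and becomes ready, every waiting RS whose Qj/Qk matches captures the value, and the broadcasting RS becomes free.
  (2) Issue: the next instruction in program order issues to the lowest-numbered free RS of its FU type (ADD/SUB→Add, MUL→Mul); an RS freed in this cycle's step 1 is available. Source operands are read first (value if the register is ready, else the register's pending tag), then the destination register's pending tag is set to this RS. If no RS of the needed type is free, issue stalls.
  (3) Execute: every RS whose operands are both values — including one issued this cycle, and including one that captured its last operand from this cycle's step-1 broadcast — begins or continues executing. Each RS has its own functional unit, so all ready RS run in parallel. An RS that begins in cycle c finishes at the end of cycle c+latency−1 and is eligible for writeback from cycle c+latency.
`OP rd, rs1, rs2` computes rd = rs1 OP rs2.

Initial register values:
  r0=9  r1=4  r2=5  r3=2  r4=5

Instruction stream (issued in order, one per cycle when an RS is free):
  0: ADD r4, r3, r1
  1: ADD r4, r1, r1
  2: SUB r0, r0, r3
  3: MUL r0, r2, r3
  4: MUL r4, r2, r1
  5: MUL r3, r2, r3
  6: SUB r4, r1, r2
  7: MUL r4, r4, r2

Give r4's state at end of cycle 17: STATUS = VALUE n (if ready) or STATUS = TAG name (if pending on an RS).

cycle 1: issue ADD r4<-Add1 // r0:9,r1:4,r2:5,r3:2,r4:Add1
cycle 2: issue ADD r4<-Add2 // r0:9,r1:4,r2:5,r3:2,r4:Add2
cycle 3: stall // r0:9,r1:4,r2:5,r3:2,r4:Add2
cycle 4: CDB Add1=6; issue SUB r0<-Add1 // r0:Add1,r1:4,r2:5,r3:2,r4:Add2
cycle 5: CDB Add2=8; issue MUL r0<-Mul1 // r0:Mul1,r1:4,r2:5,r3:2,r4:8
cycle 6: issue MUL r4<-Mul2 // r0:Mul1,r1:4,r2:5,r3:2,r4:Mul2
cycle 7: CDB Add1=7; stall // r0:Mul1,r1:4,r2:5,r3:2,r4:Mul2
cycle 8: stall // r0:Mul1,r1:4,r2:5,r3:2,r4:Mul2
cycle 9: CDB Mul1=10; issue MUL r3<-Mul1 // r0:10,r1:4,r2:5,r3:Mul1,r4:Mul2
cycle 10: CDB Mul2=20; issue SUB r4<-Add1 // r0:10,r1:4,r2:5,r3:Mul1,r4:Add1
cycle 11: issue MUL r4<-Mul2 // r0:10,r1:4,r2:5,r3:Mul1,r4:Mul2
cycle 12: - // r0:10,r1:4,r2:5,r3:Mul1,r4:Mul2
cycle 13: CDB Add1=-1 // r0:10,r1:4,r2:5,r3:Mul1,r4:Mul2
cycle 14: CDB Mul1=10 // r0:10,r1:4,r2:5,r3:10,r4:Mul2
cycle 15: - // r0:10,r1:4,r2:5,r3:10,r4:Mul2
cycle 16: - // r0:10,r1:4,r2:5,r3:10,r4:Mul2
cycle 17: CDB Mul2=-5 // r0:10,r1:4,r2:5,r3:10,r4:-5

STATUS = VALUE -5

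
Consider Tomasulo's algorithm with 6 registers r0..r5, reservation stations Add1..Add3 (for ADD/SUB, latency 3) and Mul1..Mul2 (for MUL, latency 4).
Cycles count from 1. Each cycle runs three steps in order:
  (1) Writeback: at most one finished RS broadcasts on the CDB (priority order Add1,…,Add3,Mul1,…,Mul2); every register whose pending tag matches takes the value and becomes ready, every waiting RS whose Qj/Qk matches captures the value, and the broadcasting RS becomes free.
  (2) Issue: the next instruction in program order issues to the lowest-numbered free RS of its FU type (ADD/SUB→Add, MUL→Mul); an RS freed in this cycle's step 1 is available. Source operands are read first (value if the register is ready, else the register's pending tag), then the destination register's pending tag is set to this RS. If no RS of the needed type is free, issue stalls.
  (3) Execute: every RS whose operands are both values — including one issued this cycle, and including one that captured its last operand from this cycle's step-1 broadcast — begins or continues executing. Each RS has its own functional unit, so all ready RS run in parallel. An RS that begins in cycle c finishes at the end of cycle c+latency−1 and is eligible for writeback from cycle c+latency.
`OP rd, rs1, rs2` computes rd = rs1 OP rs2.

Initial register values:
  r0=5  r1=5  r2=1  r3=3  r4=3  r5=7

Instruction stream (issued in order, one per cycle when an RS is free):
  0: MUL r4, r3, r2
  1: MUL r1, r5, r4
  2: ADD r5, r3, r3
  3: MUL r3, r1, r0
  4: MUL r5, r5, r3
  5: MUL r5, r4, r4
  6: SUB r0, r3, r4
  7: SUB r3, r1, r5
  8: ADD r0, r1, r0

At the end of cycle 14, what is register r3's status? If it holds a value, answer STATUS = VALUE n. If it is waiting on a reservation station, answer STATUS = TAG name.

STATUS = VALUE 105

  c1: issue MUL r4<-Mul1  regs: r0:5,r1:5,r2:1,r3:3,r4:Mul1,r5:7
  c2: issue MUL r1<-Mul2  regs: r0:5,r1:Mul2,r2:1,r3:3,r4:Mul1,r5:7
  c3: issue ADD r5<-Add1  regs: r0:5,r1:Mul2,r2:1,r3:3,r4:Mul1,r5:Add1
  c4: stall  regs: r0:5,r1:Mul2,r2:1,r3:3,r4:Mul1,r5:Add1
  c5: CDB Mul1=3; issue MUL r3<-Mul1  regs: r0:5,r1:Mul2,r2:1,r3:Mul1,r4:3,r5:Add1
  c6: CDB Add1=6; stall  regs: r0:5,r1:Mul2,r2:1,r3:Mul1,r4:3,r5:6
  c7: stall  regs: r0:5,r1:Mul2,r2:1,r3:Mul1,r4:3,r5:6
  c8: stall  regs: r0:5,r1:Mul2,r2:1,r3:Mul1,r4:3,r5:6
  c9: CDB Mul2=21; issue MUL r5<-Mul2  regs: r0:5,r1:21,r2:1,r3:Mul1,r4:3,r5:Mul2
  c10: stall  regs: r0:5,r1:21,r2:1,r3:Mul1,r4:3,r5:Mul2
  c11: stall  regs: r0:5,r1:21,r2:1,r3:Mul1,r4:3,r5:Mul2
  c12: stall  regs: r0:5,r1:21,r2:1,r3:Mul1,r4:3,r5:Mul2
  c13: CDB Mul1=105; issue MUL r5<-Mul1  regs: r0:5,r1:21,r2:1,r3:105,r4:3,r5:Mul1
  c14: issue SUB r0<-Add1  regs: r0:Add1,r1:21,r2:1,r3:105,r4:3,r5:Mul1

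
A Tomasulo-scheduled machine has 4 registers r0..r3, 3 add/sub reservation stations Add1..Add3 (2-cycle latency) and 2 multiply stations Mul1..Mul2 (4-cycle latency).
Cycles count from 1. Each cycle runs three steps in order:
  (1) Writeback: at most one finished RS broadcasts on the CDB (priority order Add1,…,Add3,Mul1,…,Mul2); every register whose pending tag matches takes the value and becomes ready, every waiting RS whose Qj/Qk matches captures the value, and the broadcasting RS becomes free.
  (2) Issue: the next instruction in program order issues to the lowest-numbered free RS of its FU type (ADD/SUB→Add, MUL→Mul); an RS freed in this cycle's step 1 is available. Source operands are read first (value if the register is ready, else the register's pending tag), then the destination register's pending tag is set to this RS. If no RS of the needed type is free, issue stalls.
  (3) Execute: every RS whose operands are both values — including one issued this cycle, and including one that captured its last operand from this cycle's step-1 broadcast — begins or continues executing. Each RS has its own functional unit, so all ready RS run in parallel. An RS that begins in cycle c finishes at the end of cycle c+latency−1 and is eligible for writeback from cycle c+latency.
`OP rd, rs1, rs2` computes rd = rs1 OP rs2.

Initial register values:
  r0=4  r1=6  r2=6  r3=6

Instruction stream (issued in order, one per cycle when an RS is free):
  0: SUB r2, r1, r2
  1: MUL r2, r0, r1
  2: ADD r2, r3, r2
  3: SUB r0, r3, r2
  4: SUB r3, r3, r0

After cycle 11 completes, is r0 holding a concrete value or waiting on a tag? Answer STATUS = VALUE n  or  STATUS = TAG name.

STATUS = VALUE -24

cycle 1: issue SUB r2<-Add1 // r0:4,r1:6,r2:Add1,r3:6
cycle 2: issue MUL r2<-Mul1 // r0:4,r1:6,r2:Mul1,r3:6
cycle 3: CDB Add1=0; issue ADD r2<-Add1 // r0:4,r1:6,r2:Add1,r3:6
cycle 4: issue SUB r0<-Add2 // r0:Add2,r1:6,r2:Add1,r3:6
cycle 5: issue SUB r3<-Add3 // r0:Add2,r1:6,r2:Add1,r3:Add3
cycle 6: CDB Mul1=24 // r0:Add2,r1:6,r2:Add1,r3:Add3
cycle 7: - // r0:Add2,r1:6,r2:Add1,r3:Add3
cycle 8: CDB Add1=30 // r0:Add2,r1:6,r2:30,r3:Add3
cycle 9: - // r0:Add2,r1:6,r2:30,r3:Add3
cycle 10: CDB Add2=-24 // r0:-24,r1:6,r2:30,r3:Add3
cycle 11: - // r0:-24,r1:6,r2:30,r3:Add3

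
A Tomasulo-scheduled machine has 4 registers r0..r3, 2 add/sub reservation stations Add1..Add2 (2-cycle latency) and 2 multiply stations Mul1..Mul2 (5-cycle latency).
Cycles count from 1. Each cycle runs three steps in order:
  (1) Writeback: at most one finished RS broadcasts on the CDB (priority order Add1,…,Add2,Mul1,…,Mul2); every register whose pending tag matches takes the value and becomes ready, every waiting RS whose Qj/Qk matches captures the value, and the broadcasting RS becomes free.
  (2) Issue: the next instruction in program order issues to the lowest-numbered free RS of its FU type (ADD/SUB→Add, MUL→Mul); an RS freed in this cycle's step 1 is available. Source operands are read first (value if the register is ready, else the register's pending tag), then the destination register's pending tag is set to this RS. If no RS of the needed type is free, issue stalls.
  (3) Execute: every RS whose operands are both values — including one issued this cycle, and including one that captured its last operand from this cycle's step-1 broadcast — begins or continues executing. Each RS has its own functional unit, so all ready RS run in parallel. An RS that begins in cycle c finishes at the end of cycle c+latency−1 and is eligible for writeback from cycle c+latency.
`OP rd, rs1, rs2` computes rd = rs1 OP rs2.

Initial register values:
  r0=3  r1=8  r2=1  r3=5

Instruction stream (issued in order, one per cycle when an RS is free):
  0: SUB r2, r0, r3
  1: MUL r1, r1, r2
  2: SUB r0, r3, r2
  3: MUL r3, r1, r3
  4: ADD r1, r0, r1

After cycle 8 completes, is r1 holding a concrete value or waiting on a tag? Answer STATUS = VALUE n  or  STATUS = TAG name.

STATUS = TAG Add1

  c1: issue SUB r2<-Add1  regs: r0:3,r1:8,r2:Add1,r3:5
  c2: issue MUL r1<-Mul1  regs: r0:3,r1:Mul1,r2:Add1,r3:5
  c3: CDB Add1=-2; issue SUB r0<-Add1  regs: r0:Add1,r1:Mul1,r2:-2,r3:5
  c4: issue MUL r3<-Mul2  regs: r0:Add1,r1:Mul1,r2:-2,r3:Mul2
  c5: CDB Add1=7; issue ADD r1<-Add1  regs: r0:7,r1:Add1,r2:-2,r3:Mul2
  c6: -  regs: r0:7,r1:Add1,r2:-2,r3:Mul2
  c7: -  regs: r0:7,r1:Add1,r2:-2,r3:Mul2
  c8: CDB Mul1=-16  regs: r0:7,r1:Add1,r2:-2,r3:Mul2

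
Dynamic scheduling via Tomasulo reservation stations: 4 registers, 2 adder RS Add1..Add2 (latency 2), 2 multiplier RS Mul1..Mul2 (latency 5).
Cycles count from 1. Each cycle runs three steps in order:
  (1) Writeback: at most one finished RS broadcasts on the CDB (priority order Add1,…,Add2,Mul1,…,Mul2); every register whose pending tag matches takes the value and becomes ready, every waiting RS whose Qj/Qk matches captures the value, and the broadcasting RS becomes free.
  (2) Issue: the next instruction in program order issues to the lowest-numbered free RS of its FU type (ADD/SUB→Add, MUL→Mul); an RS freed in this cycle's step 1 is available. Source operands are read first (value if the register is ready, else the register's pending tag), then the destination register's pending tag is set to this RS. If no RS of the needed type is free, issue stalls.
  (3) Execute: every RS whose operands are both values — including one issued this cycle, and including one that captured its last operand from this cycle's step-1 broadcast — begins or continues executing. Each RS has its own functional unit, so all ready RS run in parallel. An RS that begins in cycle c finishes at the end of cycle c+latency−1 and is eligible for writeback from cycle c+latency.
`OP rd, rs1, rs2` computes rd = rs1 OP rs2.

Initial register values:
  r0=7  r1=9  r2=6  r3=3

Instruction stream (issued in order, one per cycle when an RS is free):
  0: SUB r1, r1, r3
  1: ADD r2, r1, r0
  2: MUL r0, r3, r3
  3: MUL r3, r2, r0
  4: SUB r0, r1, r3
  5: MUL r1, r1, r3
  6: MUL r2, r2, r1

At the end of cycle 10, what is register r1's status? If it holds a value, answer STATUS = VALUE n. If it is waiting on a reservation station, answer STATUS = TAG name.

cycle 1: issue SUB r1<-Add1 // r0:7,r1:Add1,r2:6,r3:3
cycle 2: issue ADD r2<-Add2 // r0:7,r1:Add1,r2:Add2,r3:3
cycle 3: CDB Add1=6; issue MUL r0<-Mul1 // r0:Mul1,r1:6,r2:Add2,r3:3
cycle 4: issue MUL r3<-Mul2 // r0:Mul1,r1:6,r2:Add2,r3:Mul2
cycle 5: CDB Add2=13; issue SUB r0<-Add1 // r0:Add1,r1:6,r2:13,r3:Mul2
cycle 6: stall // r0:Add1,r1:6,r2:13,r3:Mul2
cycle 7: stall // r0:Add1,r1:6,r2:13,r3:Mul2
cycle 8: CDB Mul1=9; issue MUL r1<-Mul1 // r0:Add1,r1:Mul1,r2:13,r3:Mul2
cycle 9: stall // r0:Add1,r1:Mul1,r2:13,r3:Mul2
cycle 10: stall // r0:Add1,r1:Mul1,r2:13,r3:Mul2

STATUS = TAG Mul1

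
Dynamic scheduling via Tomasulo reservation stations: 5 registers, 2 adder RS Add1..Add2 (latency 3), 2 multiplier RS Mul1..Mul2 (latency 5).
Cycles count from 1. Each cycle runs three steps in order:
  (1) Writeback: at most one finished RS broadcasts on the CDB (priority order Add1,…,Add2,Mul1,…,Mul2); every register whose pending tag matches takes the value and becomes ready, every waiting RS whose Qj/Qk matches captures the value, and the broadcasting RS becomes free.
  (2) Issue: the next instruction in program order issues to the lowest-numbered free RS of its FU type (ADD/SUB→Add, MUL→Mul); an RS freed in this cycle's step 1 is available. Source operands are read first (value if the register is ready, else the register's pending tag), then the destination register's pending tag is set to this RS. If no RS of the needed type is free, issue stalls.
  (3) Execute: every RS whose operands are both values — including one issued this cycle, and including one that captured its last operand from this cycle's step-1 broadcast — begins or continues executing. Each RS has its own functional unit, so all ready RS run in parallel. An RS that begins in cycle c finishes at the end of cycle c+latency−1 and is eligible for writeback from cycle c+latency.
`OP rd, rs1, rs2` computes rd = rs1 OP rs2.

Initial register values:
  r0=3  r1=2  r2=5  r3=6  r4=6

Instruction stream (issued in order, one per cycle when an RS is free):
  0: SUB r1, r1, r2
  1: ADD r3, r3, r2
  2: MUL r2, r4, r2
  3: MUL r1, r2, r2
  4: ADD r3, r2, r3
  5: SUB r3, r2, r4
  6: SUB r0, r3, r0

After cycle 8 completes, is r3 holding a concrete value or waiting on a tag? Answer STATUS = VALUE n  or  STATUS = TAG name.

c1: issue SUB r1<-Add1 | r0:3,r1:Add1,r2:5,r3:6,r4:6
c2: issue ADD r3<-Add2 | r0:3,r1:Add1,r2:5,r3:Add2,r4:6
c3: issue MUL r2<-Mul1 | r0:3,r1:Add1,r2:Mul1,r3:Add2,r4:6
c4: CDB Add1=-3; issue MUL r1<-Mul2 | r0:3,r1:Mul2,r2:Mul1,r3:Add2,r4:6
c5: CDB Add2=11; issue ADD r3<-Add1 | r0:3,r1:Mul2,r2:Mul1,r3:Add1,r4:6
c6: issue SUB r3<-Add2 | r0:3,r1:Mul2,r2:Mul1,r3:Add2,r4:6
c7: stall | r0:3,r1:Mul2,r2:Mul1,r3:Add2,r4:6
c8: CDB Mul1=30; stall | r0:3,r1:Mul2,r2:30,r3:Add2,r4:6

STATUS = TAG Add2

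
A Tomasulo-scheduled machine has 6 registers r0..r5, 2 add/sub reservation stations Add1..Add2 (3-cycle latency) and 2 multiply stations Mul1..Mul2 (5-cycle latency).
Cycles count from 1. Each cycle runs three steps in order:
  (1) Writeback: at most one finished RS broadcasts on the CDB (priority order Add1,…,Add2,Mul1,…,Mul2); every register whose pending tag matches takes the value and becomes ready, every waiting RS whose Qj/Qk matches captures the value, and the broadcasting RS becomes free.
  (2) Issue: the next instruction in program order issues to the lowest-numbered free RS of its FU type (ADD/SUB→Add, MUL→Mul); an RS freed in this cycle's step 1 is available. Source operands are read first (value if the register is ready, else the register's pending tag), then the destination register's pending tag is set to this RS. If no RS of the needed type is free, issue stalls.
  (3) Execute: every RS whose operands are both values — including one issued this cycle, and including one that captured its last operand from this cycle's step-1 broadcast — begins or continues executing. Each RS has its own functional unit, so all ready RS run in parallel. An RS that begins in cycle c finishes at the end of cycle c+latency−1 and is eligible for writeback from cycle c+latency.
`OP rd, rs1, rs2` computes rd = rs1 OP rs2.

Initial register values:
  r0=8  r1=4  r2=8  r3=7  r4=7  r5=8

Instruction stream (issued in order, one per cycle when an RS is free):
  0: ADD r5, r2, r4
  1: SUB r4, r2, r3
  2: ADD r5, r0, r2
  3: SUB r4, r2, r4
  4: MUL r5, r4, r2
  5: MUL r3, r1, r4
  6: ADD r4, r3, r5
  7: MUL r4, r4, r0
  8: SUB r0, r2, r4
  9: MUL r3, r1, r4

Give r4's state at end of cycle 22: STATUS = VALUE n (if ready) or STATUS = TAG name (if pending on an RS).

  c1: issue ADD r5<-Add1  regs: r0:8,r1:4,r2:8,r3:7,r4:7,r5:Add1
  c2: issue SUB r4<-Add2  regs: r0:8,r1:4,r2:8,r3:7,r4:Add2,r5:Add1
  c3: stall  regs: r0:8,r1:4,r2:8,r3:7,r4:Add2,r5:Add1
  c4: CDB Add1=15; issue ADD r5<-Add1  regs: r0:8,r1:4,r2:8,r3:7,r4:Add2,r5:Add1
  c5: CDB Add2=1; issue SUB r4<-Add2  regs: r0:8,r1:4,r2:8,r3:7,r4:Add2,r5:Add1
  c6: issue MUL r5<-Mul1  regs: r0:8,r1:4,r2:8,r3:7,r4:Add2,r5:Mul1
  c7: CDB Add1=16; issue MUL r3<-Mul2  regs: r0:8,r1:4,r2:8,r3:Mul2,r4:Add2,r5:Mul1
  c8: CDB Add2=7; issue ADD r4<-Add1  regs: r0:8,r1:4,r2:8,r3:Mul2,r4:Add1,r5:Mul1
  c9: stall  regs: r0:8,r1:4,r2:8,r3:Mul2,r4:Add1,r5:Mul1
  c10: stall  regs: r0:8,r1:4,r2:8,r3:Mul2,r4:Add1,r5:Mul1
  c11: stall  regs: r0:8,r1:4,r2:8,r3:Mul2,r4:Add1,r5:Mul1
  c12: stall  regs: r0:8,r1:4,r2:8,r3:Mul2,r4:Add1,r5:Mul1
  c13: CDB Mul1=56; issue MUL r4<-Mul1  regs: r0:8,r1:4,r2:8,r3:Mul2,r4:Mul1,r5:56
  c14: CDB Mul2=28; issue SUB r0<-Add2  regs: r0:Add2,r1:4,r2:8,r3:28,r4:Mul1,r5:56
  c15: issue MUL r3<-Mul2  regs: r0:Add2,r1:4,r2:8,r3:Mul2,r4:Mul1,r5:56
  c16: -  regs: r0:Add2,r1:4,r2:8,r3:Mul2,r4:Mul1,r5:56
  c17: CDB Add1=84  regs: r0:Add2,r1:4,r2:8,r3:Mul2,r4:Mul1,r5:56
  c18: -  regs: r0:Add2,r1:4,r2:8,r3:Mul2,r4:Mul1,r5:56
  c19: -  regs: r0:Add2,r1:4,r2:8,r3:Mul2,r4:Mul1,r5:56
  c20: -  regs: r0:Add2,r1:4,r2:8,r3:Mul2,r4:Mul1,r5:56
  c21: -  regs: r0:Add2,r1:4,r2:8,r3:Mul2,r4:Mul1,r5:56
  c22: CDB Mul1=672  regs: r0:Add2,r1:4,r2:8,r3:Mul2,r4:672,r5:56

STATUS = VALUE 672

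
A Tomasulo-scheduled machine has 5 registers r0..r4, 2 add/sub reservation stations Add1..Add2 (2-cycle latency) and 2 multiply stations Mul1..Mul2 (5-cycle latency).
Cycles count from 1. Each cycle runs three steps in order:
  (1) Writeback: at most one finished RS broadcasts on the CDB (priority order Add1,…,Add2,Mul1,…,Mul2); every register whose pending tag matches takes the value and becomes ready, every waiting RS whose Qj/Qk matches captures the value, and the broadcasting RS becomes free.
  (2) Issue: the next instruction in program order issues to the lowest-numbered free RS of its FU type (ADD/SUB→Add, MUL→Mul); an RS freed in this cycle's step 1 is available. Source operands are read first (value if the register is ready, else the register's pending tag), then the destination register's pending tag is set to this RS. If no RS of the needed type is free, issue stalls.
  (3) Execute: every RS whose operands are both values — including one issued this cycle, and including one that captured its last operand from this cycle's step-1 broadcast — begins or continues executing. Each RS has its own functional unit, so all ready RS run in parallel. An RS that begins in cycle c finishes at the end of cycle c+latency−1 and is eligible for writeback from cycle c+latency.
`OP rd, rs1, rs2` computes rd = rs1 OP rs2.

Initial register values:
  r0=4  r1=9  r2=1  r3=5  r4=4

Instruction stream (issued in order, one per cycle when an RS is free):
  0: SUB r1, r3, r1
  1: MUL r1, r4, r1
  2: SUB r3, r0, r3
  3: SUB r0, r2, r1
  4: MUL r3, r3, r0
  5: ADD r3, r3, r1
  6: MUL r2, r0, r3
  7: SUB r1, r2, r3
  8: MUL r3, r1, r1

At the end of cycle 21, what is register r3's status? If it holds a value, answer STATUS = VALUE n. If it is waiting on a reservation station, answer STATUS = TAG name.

  c1: issue SUB r1<-Add1  regs: r0:4,r1:Add1,r2:1,r3:5,r4:4
  c2: issue MUL r1<-Mul1  regs: r0:4,r1:Mul1,r2:1,r3:5,r4:4
  c3: CDB Add1=-4; issue SUB r3<-Add1  regs: r0:4,r1:Mul1,r2:1,r3:Add1,r4:4
  c4: issue SUB r0<-Add2  regs: r0:Add2,r1:Mul1,r2:1,r3:Add1,r4:4
  c5: CDB Add1=-1; issue MUL r3<-Mul2  regs: r0:Add2,r1:Mul1,r2:1,r3:Mul2,r4:4
  c6: issue ADD r3<-Add1  regs: r0:Add2,r1:Mul1,r2:1,r3:Add1,r4:4
  c7: stall  regs: r0:Add2,r1:Mul1,r2:1,r3:Add1,r4:4
  c8: CDB Mul1=-16; issue MUL r2<-Mul1  regs: r0:Add2,r1:-16,r2:Mul1,r3:Add1,r4:4
  c9: stall  regs: r0:Add2,r1:-16,r2:Mul1,r3:Add1,r4:4
  c10: CDB Add2=17; issue SUB r1<-Add2  regs: r0:17,r1:Add2,r2:Mul1,r3:Add1,r4:4
  c11: stall  regs: r0:17,r1:Add2,r2:Mul1,r3:Add1,r4:4
  c12: stall  regs: r0:17,r1:Add2,r2:Mul1,r3:Add1,r4:4
  c13: stall  regs: r0:17,r1:Add2,r2:Mul1,r3:Add1,r4:4
  c14: stall  regs: r0:17,r1:Add2,r2:Mul1,r3:Add1,r4:4
  c15: CDB Mul2=-17; issue MUL r3<-Mul2  regs: r0:17,r1:Add2,r2:Mul1,r3:Mul2,r4:4
  c16: -  regs: r0:17,r1:Add2,r2:Mul1,r3:Mul2,r4:4
  c17: CDB Add1=-33  regs: r0:17,r1:Add2,r2:Mul1,r3:Mul2,r4:4
  c18: -  regs: r0:17,r1:Add2,r2:Mul1,r3:Mul2,r4:4
  c19: -  regs: r0:17,r1:Add2,r2:Mul1,r3:Mul2,r4:4
  c20: -  regs: r0:17,r1:Add2,r2:Mul1,r3:Mul2,r4:4
  c21: -  regs: r0:17,r1:Add2,r2:Mul1,r3:Mul2,r4:4

STATUS = TAG Mul2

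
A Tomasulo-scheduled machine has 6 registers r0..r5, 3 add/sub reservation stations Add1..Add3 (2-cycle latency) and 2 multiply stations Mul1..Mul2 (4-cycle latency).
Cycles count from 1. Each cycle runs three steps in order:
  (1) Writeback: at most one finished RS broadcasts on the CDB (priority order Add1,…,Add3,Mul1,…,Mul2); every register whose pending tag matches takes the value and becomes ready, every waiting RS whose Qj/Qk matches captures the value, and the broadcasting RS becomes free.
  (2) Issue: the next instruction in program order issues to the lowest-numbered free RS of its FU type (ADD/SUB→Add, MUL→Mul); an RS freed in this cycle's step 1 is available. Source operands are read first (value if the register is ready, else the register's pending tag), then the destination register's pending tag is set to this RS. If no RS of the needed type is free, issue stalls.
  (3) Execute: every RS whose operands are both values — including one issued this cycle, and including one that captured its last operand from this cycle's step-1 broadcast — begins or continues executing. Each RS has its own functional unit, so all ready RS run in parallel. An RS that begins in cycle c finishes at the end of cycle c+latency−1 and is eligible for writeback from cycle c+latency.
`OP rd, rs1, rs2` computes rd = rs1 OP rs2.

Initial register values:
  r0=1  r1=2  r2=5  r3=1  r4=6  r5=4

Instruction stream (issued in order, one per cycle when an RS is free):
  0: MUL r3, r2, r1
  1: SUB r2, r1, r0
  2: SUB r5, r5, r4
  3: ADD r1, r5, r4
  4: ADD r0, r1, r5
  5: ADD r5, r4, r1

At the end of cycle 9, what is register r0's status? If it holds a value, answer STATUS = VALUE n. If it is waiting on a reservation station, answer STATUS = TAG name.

  c1: issue MUL r3<-Mul1  regs: r0:1,r1:2,r2:5,r3:Mul1,r4:6,r5:4
  c2: issue SUB r2<-Add1  regs: r0:1,r1:2,r2:Add1,r3:Mul1,r4:6,r5:4
  c3: issue SUB r5<-Add2  regs: r0:1,r1:2,r2:Add1,r3:Mul1,r4:6,r5:Add2
  c4: CDB Add1=1; issue ADD r1<-Add1  regs: r0:1,r1:Add1,r2:1,r3:Mul1,r4:6,r5:Add2
  c5: CDB Add2=-2; issue ADD r0<-Add2  regs: r0:Add2,r1:Add1,r2:1,r3:Mul1,r4:6,r5:-2
  c6: CDB Mul1=10; issue ADD r5<-Add3  regs: r0:Add2,r1:Add1,r2:1,r3:10,r4:6,r5:Add3
  c7: CDB Add1=4  regs: r0:Add2,r1:4,r2:1,r3:10,r4:6,r5:Add3
  c8: -  regs: r0:Add2,r1:4,r2:1,r3:10,r4:6,r5:Add3
  c9: CDB Add2=2  regs: r0:2,r1:4,r2:1,r3:10,r4:6,r5:Add3

STATUS = VALUE 2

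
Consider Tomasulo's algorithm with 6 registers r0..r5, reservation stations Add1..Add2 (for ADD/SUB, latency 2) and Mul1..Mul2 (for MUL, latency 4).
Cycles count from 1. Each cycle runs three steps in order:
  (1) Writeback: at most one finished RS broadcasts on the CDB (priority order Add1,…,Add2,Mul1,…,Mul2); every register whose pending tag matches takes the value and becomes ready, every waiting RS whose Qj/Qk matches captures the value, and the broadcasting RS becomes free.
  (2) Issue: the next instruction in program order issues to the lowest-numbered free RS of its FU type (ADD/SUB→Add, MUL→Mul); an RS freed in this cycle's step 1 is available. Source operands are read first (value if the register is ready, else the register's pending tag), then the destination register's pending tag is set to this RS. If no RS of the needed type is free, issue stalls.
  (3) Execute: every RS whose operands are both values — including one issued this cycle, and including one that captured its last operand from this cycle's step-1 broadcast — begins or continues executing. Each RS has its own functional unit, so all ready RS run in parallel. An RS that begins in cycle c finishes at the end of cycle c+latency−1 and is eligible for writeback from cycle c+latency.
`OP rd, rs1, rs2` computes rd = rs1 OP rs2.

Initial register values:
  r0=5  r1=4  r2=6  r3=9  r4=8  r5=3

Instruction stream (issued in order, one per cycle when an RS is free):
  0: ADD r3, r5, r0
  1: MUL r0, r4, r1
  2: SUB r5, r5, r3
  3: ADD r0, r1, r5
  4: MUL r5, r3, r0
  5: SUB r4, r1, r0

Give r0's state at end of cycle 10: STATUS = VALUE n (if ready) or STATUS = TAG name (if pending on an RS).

STATUS = VALUE -1

c1: issue ADD r3<-Add1 | r0:5,r1:4,r2:6,r3:Add1,r4:8,r5:3
c2: issue MUL r0<-Mul1 | r0:Mul1,r1:4,r2:6,r3:Add1,r4:8,r5:3
c3: CDB Add1=8; issue SUB r5<-Add1 | r0:Mul1,r1:4,r2:6,r3:8,r4:8,r5:Add1
c4: issue ADD r0<-Add2 | r0:Add2,r1:4,r2:6,r3:8,r4:8,r5:Add1
c5: CDB Add1=-5; issue MUL r5<-Mul2 | r0:Add2,r1:4,r2:6,r3:8,r4:8,r5:Mul2
c6: CDB Mul1=32; issue SUB r4<-Add1 | r0:Add2,r1:4,r2:6,r3:8,r4:Add1,r5:Mul2
c7: CDB Add2=-1 | r0:-1,r1:4,r2:6,r3:8,r4:Add1,r5:Mul2
c8: - | r0:-1,r1:4,r2:6,r3:8,r4:Add1,r5:Mul2
c9: CDB Add1=5 | r0:-1,r1:4,r2:6,r3:8,r4:5,r5:Mul2
c10: - | r0:-1,r1:4,r2:6,r3:8,r4:5,r5:Mul2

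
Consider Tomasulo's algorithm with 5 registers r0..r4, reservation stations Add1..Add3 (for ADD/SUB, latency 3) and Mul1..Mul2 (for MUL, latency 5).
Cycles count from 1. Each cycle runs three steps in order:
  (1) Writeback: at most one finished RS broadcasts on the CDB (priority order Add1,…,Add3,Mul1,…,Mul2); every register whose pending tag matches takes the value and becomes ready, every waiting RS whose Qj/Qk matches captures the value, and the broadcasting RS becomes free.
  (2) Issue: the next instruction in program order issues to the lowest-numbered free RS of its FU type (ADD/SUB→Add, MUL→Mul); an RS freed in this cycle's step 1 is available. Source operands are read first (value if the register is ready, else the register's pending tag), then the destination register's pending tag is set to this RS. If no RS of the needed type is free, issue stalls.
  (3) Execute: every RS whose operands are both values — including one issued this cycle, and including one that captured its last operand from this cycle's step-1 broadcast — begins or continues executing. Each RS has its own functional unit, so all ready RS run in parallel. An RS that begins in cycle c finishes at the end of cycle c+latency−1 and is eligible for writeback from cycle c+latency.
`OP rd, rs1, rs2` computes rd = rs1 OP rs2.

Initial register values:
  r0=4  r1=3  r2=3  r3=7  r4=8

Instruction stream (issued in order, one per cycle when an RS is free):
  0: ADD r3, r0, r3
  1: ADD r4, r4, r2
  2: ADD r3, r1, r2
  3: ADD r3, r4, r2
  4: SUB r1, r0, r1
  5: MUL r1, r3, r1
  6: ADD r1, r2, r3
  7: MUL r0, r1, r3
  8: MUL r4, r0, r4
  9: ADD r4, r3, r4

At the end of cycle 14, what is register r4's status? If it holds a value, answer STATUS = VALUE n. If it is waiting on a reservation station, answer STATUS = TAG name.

c1: issue ADD r3<-Add1 | r0:4,r1:3,r2:3,r3:Add1,r4:8
c2: issue ADD r4<-Add2 | r0:4,r1:3,r2:3,r3:Add1,r4:Add2
c3: issue ADD r3<-Add3 | r0:4,r1:3,r2:3,r3:Add3,r4:Add2
c4: CDB Add1=11; issue ADD r3<-Add1 | r0:4,r1:3,r2:3,r3:Add1,r4:Add2
c5: CDB Add2=11; issue SUB r1<-Add2 | r0:4,r1:Add2,r2:3,r3:Add1,r4:11
c6: CDB Add3=6; issue MUL r1<-Mul1 | r0:4,r1:Mul1,r2:3,r3:Add1,r4:11
c7: issue ADD r1<-Add3 | r0:4,r1:Add3,r2:3,r3:Add1,r4:11
c8: CDB Add1=14; issue MUL r0<-Mul2 | r0:Mul2,r1:Add3,r2:3,r3:14,r4:11
c9: CDB Add2=1; stall | r0:Mul2,r1:Add3,r2:3,r3:14,r4:11
c10: stall | r0:Mul2,r1:Add3,r2:3,r3:14,r4:11
c11: CDB Add3=17; stall | r0:Mul2,r1:17,r2:3,r3:14,r4:11
c12: stall | r0:Mul2,r1:17,r2:3,r3:14,r4:11
c13: stall | r0:Mul2,r1:17,r2:3,r3:14,r4:11
c14: CDB Mul1=14; issue MUL r4<-Mul1 | r0:Mul2,r1:17,r2:3,r3:14,r4:Mul1

STATUS = TAG Mul1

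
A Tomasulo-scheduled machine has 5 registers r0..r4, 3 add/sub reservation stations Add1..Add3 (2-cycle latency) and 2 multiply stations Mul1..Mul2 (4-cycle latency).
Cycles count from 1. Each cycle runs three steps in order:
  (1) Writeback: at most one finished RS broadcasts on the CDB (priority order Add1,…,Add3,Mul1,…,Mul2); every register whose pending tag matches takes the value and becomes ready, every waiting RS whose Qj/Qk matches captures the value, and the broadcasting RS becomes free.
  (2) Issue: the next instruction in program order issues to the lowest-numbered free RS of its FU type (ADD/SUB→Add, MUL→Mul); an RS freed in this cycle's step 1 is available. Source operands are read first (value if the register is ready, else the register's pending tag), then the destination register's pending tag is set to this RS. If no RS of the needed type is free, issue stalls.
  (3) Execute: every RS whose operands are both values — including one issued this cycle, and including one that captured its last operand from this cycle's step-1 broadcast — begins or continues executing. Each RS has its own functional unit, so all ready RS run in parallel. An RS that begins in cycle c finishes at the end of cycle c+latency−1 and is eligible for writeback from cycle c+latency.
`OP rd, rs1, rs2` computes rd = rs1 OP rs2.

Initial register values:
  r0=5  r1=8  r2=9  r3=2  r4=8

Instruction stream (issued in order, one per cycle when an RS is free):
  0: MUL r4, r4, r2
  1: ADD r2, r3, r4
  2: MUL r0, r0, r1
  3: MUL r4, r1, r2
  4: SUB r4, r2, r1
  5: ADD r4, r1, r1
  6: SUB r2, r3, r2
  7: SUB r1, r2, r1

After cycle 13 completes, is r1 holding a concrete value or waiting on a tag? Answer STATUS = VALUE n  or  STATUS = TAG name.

c1: issue MUL r4<-Mul1 | r0:5,r1:8,r2:9,r3:2,r4:Mul1
c2: issue ADD r2<-Add1 | r0:5,r1:8,r2:Add1,r3:2,r4:Mul1
c3: issue MUL r0<-Mul2 | r0:Mul2,r1:8,r2:Add1,r3:2,r4:Mul1
c4: stall | r0:Mul2,r1:8,r2:Add1,r3:2,r4:Mul1
c5: CDB Mul1=72; issue MUL r4<-Mul1 | r0:Mul2,r1:8,r2:Add1,r3:2,r4:Mul1
c6: issue SUB r4<-Add2 | r0:Mul2,r1:8,r2:Add1,r3:2,r4:Add2
c7: CDB Add1=74; issue ADD r4<-Add1 | r0:Mul2,r1:8,r2:74,r3:2,r4:Add1
c8: CDB Mul2=40; issue SUB r2<-Add3 | r0:40,r1:8,r2:Add3,r3:2,r4:Add1
c9: CDB Add1=16; issue SUB r1<-Add1 | r0:40,r1:Add1,r2:Add3,r3:2,r4:16
c10: CDB Add2=66 | r0:40,r1:Add1,r2:Add3,r3:2,r4:16
c11: CDB Add3=-72 | r0:40,r1:Add1,r2:-72,r3:2,r4:16
c12: CDB Mul1=592 | r0:40,r1:Add1,r2:-72,r3:2,r4:16
c13: CDB Add1=-80 | r0:40,r1:-80,r2:-72,r3:2,r4:16

STATUS = VALUE -80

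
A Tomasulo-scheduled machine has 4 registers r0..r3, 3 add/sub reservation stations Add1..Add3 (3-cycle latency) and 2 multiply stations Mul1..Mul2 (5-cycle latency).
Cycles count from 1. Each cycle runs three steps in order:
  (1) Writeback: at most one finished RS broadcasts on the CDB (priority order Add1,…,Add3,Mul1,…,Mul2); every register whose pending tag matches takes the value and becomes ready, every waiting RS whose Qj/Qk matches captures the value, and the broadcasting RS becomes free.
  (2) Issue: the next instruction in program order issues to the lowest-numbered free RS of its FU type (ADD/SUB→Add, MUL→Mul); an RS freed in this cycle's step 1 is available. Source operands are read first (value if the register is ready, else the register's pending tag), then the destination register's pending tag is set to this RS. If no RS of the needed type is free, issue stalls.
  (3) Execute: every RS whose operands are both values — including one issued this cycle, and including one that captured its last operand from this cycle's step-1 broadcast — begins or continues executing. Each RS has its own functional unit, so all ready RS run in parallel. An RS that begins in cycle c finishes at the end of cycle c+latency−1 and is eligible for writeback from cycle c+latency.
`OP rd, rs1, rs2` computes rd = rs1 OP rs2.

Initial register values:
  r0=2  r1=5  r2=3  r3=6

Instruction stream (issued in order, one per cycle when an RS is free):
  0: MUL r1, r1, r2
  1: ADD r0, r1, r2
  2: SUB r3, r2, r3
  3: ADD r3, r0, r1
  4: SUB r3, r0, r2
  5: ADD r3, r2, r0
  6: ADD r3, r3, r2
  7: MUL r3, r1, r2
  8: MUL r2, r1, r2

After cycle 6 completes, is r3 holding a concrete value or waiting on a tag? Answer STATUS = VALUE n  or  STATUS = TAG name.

c1: issue MUL r1<-Mul1 | r0:2,r1:Mul1,r2:3,r3:6
c2: issue ADD r0<-Add1 | r0:Add1,r1:Mul1,r2:3,r3:6
c3: issue SUB r3<-Add2 | r0:Add1,r1:Mul1,r2:3,r3:Add2
c4: issue ADD r3<-Add3 | r0:Add1,r1:Mul1,r2:3,r3:Add3
c5: stall | r0:Add1,r1:Mul1,r2:3,r3:Add3
c6: CDB Add2=-3; issue SUB r3<-Add2 | r0:Add1,r1:Mul1,r2:3,r3:Add2

STATUS = TAG Add2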